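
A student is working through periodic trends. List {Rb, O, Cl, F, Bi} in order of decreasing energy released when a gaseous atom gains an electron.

Cl > F > O > Bi > Rb

O is in period 2, group 16; F is in period 2, group 17; Cl is in period 3, group 17; Rb is in period 5, group 1; Bi is in period 6, group 15.
Electron affinity generally becomes more exothermic across a period toward the halogens and less exothermic down a group.
Here both period and group differ, so the two effects have to be weighed against each other.
Bi > Rb: period and group pull opposite ways; the across-period shift dominates (91 vs 47 kJ/mol).
O > Bi: both effects reinforce here, so O is clearly the higher of the two.
F > O: F lies to the right of O in period 2, so the across-period effect alone puts F higher.
Cl > F: this pair runs against the simple trend — see the exception note.
Note the exception: Cl has a higher electron affinity than F, contrary to the simple trend — F's small 2p subshell makes the incoming electron feel strong e⁻–e⁻ repulsion, so Cl actually releases more energy on gaining an electron.
Approximate values (kJ/mol): O 141, F 328, Cl 349, Rb 47, Bi 91.
So from highest to lowest: Cl > F > O > Bi > Rb.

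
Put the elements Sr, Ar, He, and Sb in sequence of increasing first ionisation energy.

He is in period 1, group 18; Ar is in period 3, group 18; Sr is in period 5, group 2; Sb is in period 5, group 15.
IE₁ increases left→right with effective nuclear charge and decreases top→bottom as the valence shell moves farther out.
Here both period and group differ, so the two effects have to be weighed against each other.
Sb > Sr: both are in period 5; the period trend gives Sb the larger value.
Ar > Sb: both effects reinforce here, so Ar is clearly the higher of the two.
He > Ar: they share group 18; the group trend gives He the larger value.
For reference (kJ/mol): He 2372, Ar 1521, Sr 550, Sb 831.
So from lowest to highest: Sr < Sb < Ar < He.

Sr, Sb, Ar, He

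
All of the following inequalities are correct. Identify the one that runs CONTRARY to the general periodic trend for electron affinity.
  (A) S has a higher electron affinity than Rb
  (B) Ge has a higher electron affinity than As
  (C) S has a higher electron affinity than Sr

(B)

The general trend: electron affinity increases across a period and decreases down a group.
(A) S (period 3, group 16) vs Rb (period 5, group 1): the stated order agrees with the simple trend.
(B) Ge (period 4, group 14) vs As (period 4, group 15): the stated order contradicts the simple trend.
(C) S (period 3, group 16) vs Sr (period 5, group 2): the stated order agrees with the simple trend.
The exception is (B): adding an electron to As's half-filled 4p³ is unfavourable, so Ge (4p²) has the more exothermic EA.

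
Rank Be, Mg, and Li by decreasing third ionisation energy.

Be > Li > Mg

After 2 electrons have been removed, what remains? Be²⁺ is the bare [He] core; Mg²⁺ is the bare [Ne] core; Li²⁺ is already 1 electron into the core.
All of these are removing an electron from a noble-gas core or deeper; the smaller core (lower principal quantum number) is held far more tightly, and within a period the higher nuclear charge binds the same core more tightly.
Approximate IE_3 values (kJ/mol): Be 14849, Mg 7733, Li 11815.
So the third ionization energies run Mg < Li < Be.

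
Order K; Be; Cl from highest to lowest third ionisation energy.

After 2 electrons have been removed, what remains? K²⁺ is already 1 electron into the core; Be²⁺ is the bare [He] core; Cl²⁺ still has 5 valence electrons.
Pulling an electron out of a noble-gas core costs far more than removing a remaining valence electron, so K and Be sit at the high end of IE_3.
Tabulated IE_3 (kJ/mol): K 4420, Be 14849, Cl 3822.
Hence IE_3: Cl < K < Be.

Be > K > Cl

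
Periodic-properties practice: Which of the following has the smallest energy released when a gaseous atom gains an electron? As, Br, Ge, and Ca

Adding an electron releases more energy for atoms nearer the top right (short of the noble gases).
All lie in period 4; the across-period trend (electron affinity increases left to right) applies, with the exception below.
Note the exception: Ge has a higher electron affinity than As, contrary to the simple trend — adding an electron to As's half-filled 4p³ is unfavourable, so Ge (4p²) has the more exothermic EA.
Approximate values (kJ/mol): Ca 2, Ge 119, As 78, Br 325.
The smallest energy released when a gaseous atom gains an electron among these belongs to Ca.

Ca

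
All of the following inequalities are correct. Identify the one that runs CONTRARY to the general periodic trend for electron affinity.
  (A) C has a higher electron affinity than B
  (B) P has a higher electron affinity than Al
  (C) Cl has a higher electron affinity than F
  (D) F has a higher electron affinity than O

(C)

The general trend: electron affinity increases across a period and decreases down a group.
(A) C (period 2, group 14) vs B (period 2, group 13): the stated order agrees with the simple trend.
(B) P (period 3, group 15) vs Al (period 3, group 13): the stated order agrees with the simple trend.
(C) Cl (period 3, group 17) vs F (period 2, group 17): the stated order contradicts the simple trend.
(D) F (period 2, group 17) vs O (period 2, group 16): the stated order agrees with the simple trend.
The exception is (C): F's small 2p subshell makes the incoming electron feel strong e⁻–e⁻ repulsion, so Cl actually releases more energy on gaining an electron.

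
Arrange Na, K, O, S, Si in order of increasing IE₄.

Si < S < K < O < Na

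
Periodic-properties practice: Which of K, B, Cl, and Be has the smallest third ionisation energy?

After 2 electrons have been removed, what remains? K²⁺ is already 1 electron into the core; B²⁺ still has 1 valence electron; Cl²⁺ still has 5 valence electrons; Be²⁺ is the bare [He] core.
Core electrons are held far more tightly than valence electrons, so K and Be top the IE_3 order.
Valence configurations: B²⁺ [He]2s¹, Cl²⁺ [Ne]3s²3p³.
Tabulated IE_3 (kJ/mol): K 4420, B 3660, Cl 3822, Be 14849.
Overall IE_3 order: B < Cl < K < Be.

B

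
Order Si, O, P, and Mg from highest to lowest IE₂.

IE_2 is the cost of taking one more electron from the +1 cation: Si⁺ still has 3 valence electrons; O⁺ still has 5 valence electrons; P⁺ still has 4 valence electrons; Mg⁺ still has 1 valence electron.
All are still removing valence electrons, so compare the +1 ions as you would atoms: IE_2 generally rises across a period (higher Z_eff) and falls down a group (larger shell), subject to the usual subshell exceptions.
Valence configurations: Si⁺ [Ne]3s²3p¹, O⁺ [He]2s²2p³, P⁺ [Ne]3s²3p², Mg⁺ [Ne]3s¹.
Approximate IE_2 values (kJ/mol): Si 1577, O 3388, P 1907, Mg 1451.
So the second ionization energies run Mg < Si < P < O.

O, P, Si, Mg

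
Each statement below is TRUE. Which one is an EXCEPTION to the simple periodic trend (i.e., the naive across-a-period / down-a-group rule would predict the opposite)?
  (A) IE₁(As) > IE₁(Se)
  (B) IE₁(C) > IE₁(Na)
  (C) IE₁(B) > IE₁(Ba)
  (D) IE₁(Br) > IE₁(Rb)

(A)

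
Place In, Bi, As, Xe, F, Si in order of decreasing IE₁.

F > Xe > As > Si > Bi > In

IE₁ increases left→right with effective nuclear charge and decreases top→bottom as the valence shell moves farther out.
Neither a single period nor a single group — weigh both effects.
Bi > In: the two effects oppose for this pair; the across-period effect wins (703 vs 558 kJ/mol).
Si > Bi: period and group pull opposite ways; the down-group shift dominates (786 vs 703 kJ/mol).
As > Si: period and group pull opposite ways; the across-period shift dominates (947 vs 786 kJ/mol).
Xe > As: the two effects oppose for this pair; the across-period effect wins (1170 vs 947 kJ/mol).
F > Xe: the two effects oppose for this pair; the down-group effect wins (1681 vs 1170 kJ/mol).
Approximate values (kJ/mol): F 1681, Si 786, As 947, In 558, Xe 1170, Bi 703.
So from highest to lowest: F > Xe > As > Si > Bi > In.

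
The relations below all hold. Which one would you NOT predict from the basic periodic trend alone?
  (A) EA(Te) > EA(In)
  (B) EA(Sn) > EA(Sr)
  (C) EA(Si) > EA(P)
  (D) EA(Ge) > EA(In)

(C)

The general trend: electron affinity increases across a period and decreases down a group.
(A) Te (period 5, group 16) vs In (period 5, group 13): the stated order agrees with the simple trend.
(B) Sn (period 5, group 14) vs Sr (period 5, group 2): the stated order agrees with the simple trend.
(C) Si (period 3, group 14) vs P (period 3, group 15): the stated order contradicts the simple trend.
(D) Ge (period 4, group 14) vs In (period 5, group 13): the stated order agrees with the simple trend.
The exception is (C): adding an electron to P's half-filled 3p³ is unfavourable, so Si (3p²) has the more exothermic EA.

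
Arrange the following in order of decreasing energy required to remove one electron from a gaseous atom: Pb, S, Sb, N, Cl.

N, Cl, S, Sb, Pb

N is in period 2, group 15; S is in period 3, group 16; Cl is in period 3, group 17; Sb is in period 5, group 15; Pb is in period 6, group 14.
Across a period the outer electron is held more tightly (higher IE₁); down a group it sits in a higher shell, more shielded, and comes off more easily.
These span different periods and groups, so the two trends combine.
Sb > Pb: relative to Pb, both the across-period and down-group shifts push Sb's first ionization energy up.
S > Sb: both effects reinforce here, so S is clearly the higher of the two.
Cl > S: Cl lies to the right of S in period 3, so the across-period effect alone puts Cl higher.
N > Cl: period and group pull opposite ways; the down-group shift dominates (1402 vs 1251 kJ/mol).
Approximate values (kJ/mol): N 1402, S 1000, Cl 1251, Sb 831, Pb 716.
So from highest to lowest: N > Cl > S > Sb > Pb.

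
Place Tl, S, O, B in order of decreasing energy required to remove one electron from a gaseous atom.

O > S > B > Tl

B is in period 2, group 13; O is in period 2, group 16; S is in period 3, group 16; Tl is in period 6, group 13.
Removing the outermost electron gets harder across a period and easier down a group.
Neither a single period nor a single group — weigh both effects.
B > Tl: they share group 13; the group trend gives B the larger value.
S > B: the two effects oppose for this pair; the across-period effect wins (1000 vs 801 kJ/mol).
O > S: they share group 16; the group trend gives O the larger value.
Tabulated first ionization energy (kJ/mol): B 801, O 1314, S 1000, Tl 589.
So from highest to lowest: O > S > B > Tl.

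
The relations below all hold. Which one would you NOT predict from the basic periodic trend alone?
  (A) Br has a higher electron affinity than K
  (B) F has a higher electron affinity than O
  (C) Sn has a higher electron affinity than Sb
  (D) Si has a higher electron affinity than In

(C)

The general trend: electron affinity increases across a period and decreases down a group.
(A) Br (period 4, group 17) vs K (period 4, group 1): the stated order agrees with the simple trend.
(B) F (period 2, group 17) vs O (period 2, group 16): the stated order agrees with the simple trend.
(C) Sn (period 5, group 14) vs Sb (period 5, group 15): the stated order contradicts the simple trend.
(D) Si (period 3, group 14) vs In (period 5, group 13): the stated order agrees with the simple trend.
The exception is (C): adding an electron to Sb's half-filled 5p³ is unfavourable, so Sn has the more exothermic EA.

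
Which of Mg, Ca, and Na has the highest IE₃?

Consider each +2 ion: Mg²⁺ is the bare [Ne] core; Ca²⁺ is the bare [Ar] core; Na²⁺ is already 1 electron into the core.
All of these are removing an electron from a noble-gas core or deeper; the smaller core (lower principal quantum number) is held far more tightly, and within a period the higher nuclear charge binds the same core more tightly.
Tabulated IE_3 (kJ/mol): Mg 7733, Ca 4912, Na 6910.
Overall IE_3 order: Ca < Na < Mg.

Mg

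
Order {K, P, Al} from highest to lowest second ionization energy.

K, P, Al

Consider each +1 ion: K⁺ is the bare [Ar] core; P⁺ still has 4 valence electrons; Al⁺ still has 2 valence electrons.
Pulling an electron out of a noble-gas core costs far more than removing a remaining valence electron, so K sits at the high end of IE_2.
Valence configurations: P⁺ [Ne]3s²3p², Al⁺ [Ne]3s².
The numbers (kJ/mol): K 3052, P 1907, Al 1817.
Putting it together, IE_2: Al < P < K.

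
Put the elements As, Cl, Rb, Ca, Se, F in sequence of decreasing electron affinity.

Cl > F > Se > As > Rb > Ca

Atoms with high Z_eff and room in the valence shell (especially the halogens) have the most exothermic electron affinities.
These span different periods and groups, so the two trends combine.
Rb > Ca: this pair runs against the simple trend — see the exception note.
As > Rb: both effects reinforce here, so As is clearly the higher of the two.
Se > As: Se lies to the right of As in period 4, so the across-period effect alone puts Se higher.
F > Se: both effects reinforce here, so F is clearly the higher of the two.
Cl > F: this pair runs against the simple trend — see the exception note.
Note the exception: Rb has a higher electron affinity than Ca, contrary to the simple trend — adding an electron to Ca (ns²) has to open a new, higher-energy np subshell, which is unfavourable.
Note the exception: Cl has a higher electron affinity than F, contrary to the simple trend — F's small 2p subshell makes the incoming electron feel strong e⁻–e⁻ repulsion, so Cl actually releases more energy on gaining an electron.
For reference (kJ/mol): F 328, Cl 349, Ca 2, As 78, Se 195, Rb 47.
So from highest to lowest: Cl > F > Se > As > Rb > Ca.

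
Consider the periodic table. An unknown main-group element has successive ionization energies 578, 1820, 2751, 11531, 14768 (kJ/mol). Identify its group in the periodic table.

Group 13

Look for the largest jump between consecutive ionization energies: IE4/IE3 ≈ 4.2, far larger than any earlier ratio.
That jump marks the point where a core electron is being removed. So the atom has 3 valence electrons.
A main-group element with 3 valence electrons is in group 13.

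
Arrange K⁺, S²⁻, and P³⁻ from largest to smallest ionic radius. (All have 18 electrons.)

P³⁻ > S²⁻ > K⁺

All of these have 18 electrons, so size is governed by nuclear charge alone: the more protons, the stronger the pull on the same electron cloud, and the smaller the ion.
Nuclear charges: K⁺ (Z=19), S²⁻ (Z=16), P³⁻ (Z=15).
Largest to smallest: P³⁻ > S²⁻ > K⁺.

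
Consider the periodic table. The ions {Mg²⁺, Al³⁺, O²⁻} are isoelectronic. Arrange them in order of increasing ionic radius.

All of these have 10 electrons, so size is governed by nuclear charge alone: the more protons, the stronger the pull on the same electron cloud, and the smaller the ion.
Nuclear charges: Al³⁺ (Z=13), Mg²⁺ (Z=12), O²⁻ (Z=8).
Smallest to largest: Al³⁺ < Mg²⁺ < O²⁻.

Al³⁺ < Mg²⁺ < O²⁻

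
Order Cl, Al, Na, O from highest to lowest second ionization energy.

Na > O > Cl > Al

The second ionization energy removes an electron from the +1 ion. For each element: Cl⁺ still has 6 valence electrons; Al⁺ still has 2 valence electrons; Na⁺ is the bare [Ne] core; O⁺ still has 5 valence electrons.
Pulling an electron out of a noble-gas core costs far more than removing a remaining valence electron, so Na sits at the high end of IE_2.
Valence configurations: Cl⁺ [Ne]3s²3p⁴, Al⁺ [Ne]3s², O⁺ [He]2s²2p³.
Tabulated IE_2 (kJ/mol): Cl 2298, Al 1817, Na 4562, O 3388.
So the second ionization energies run Al < Cl < O < Na.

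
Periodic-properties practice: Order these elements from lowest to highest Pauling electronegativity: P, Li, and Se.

Electronegativity increases across a period and decreases down a group, tracking effective nuclear charge and atomic size.
Here both period and group differ, so the two effects have to be weighed against each other.
P > Li: the two effects oppose for this pair; the across-period effect wins (2.19 vs 0.98).
Se > P: the two effects oppose for this pair; the across-period effect wins (2.55 vs 2.19).
Approximate values (Pauling): Li 0.98, P 2.19, Se 2.55.
So from lowest to highest: Li < P < Se.

Li < P < Se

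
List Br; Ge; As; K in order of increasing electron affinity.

K < As < Ge < Br

K is in period 4, group 1; Ge is in period 4, group 14; As is in period 4, group 15; Br is in period 4, group 17.
Electron affinity generally becomes more exothermic across a period toward the halogens and less exothermic down a group.
All lie in period 4; the across-period trend (electron affinity increases left to right) applies, with the exception below.
Note the exception: Ge has a higher electron affinity than As, contrary to the simple trend — adding an electron to As's half-filled 4p³ is unfavourable, so Ge (4p²) has the more exothermic EA.
Tabulated electron affinity (kJ/mol): K 48, Ge 119, As 78, Br 325.
So from lowest to highest: K < As < Ge < Br.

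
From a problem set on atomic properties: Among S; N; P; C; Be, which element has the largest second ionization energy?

The second ionization energy removes an electron from the +1 ion. For each element: S⁺ still has 5 valence electrons; N⁺ still has 4 valence electrons; P⁺ still has 4 valence electrons; C⁺ still has 3 valence electrons; Be⁺ still has 1 valence electron.
All are still removing valence electrons, so compare the +1 ions as you would atoms: IE_2 generally rises across a period (higher Z_eff) and falls down a group (larger shell), subject to the usual subshell exceptions.
Valence configurations: S⁺ [Ne]3s²3p³, N⁺ [He]2s²2p², P⁺ [Ne]3s²3p², C⁺ [He]2s²2p¹, Be⁺ [He]2s¹.
The numbers (kJ/mol): S 2252, N 2856, P 1907, C 2353, Be 1757.
Hence IE_2: Be < P < S < C < N.

N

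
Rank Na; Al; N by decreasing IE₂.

Na > N > Al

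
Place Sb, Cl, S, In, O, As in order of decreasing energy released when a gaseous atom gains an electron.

O is in period 2, group 16; S is in period 3, group 16; Cl is in period 3, group 17; As is in period 4, group 15; In is in period 5, group 13; Sb is in period 5, group 15.
EA tends to increase across a period and decrease down a group, though the pattern is less regular than for IE or radius.
Here both period and group differ, so the two effects have to be weighed against each other.
As > In: relative to In, both the across-period and down-group shifts push As's electron affinity up.
Sb > As: this pair runs against the simple trend — see the exception note.
O > Sb: relative to Sb, both the across-period and down-group shifts push O's electron affinity up.
S > O: this pair runs against the simple trend — see the exception note.
Cl > S: Cl lies to the right of S in period 3, so the across-period effect alone puts Cl higher.
Note the exception: Sb has a higher electron affinity than As, contrary to the simple trend — both are half-filled np³, but the pairing/repulsion penalty for the added electron shrinks as the p orbitals become larger and more diffuse down the group, and for Sb that outweighs the weaker nuclear attraction.
Note the exception: S has a higher electron affinity than O, contrary to the simple trend — the compact 2p subshell of O repels the added electron more than S's larger 3p does.
Approximate values (kJ/mol): O 141, S 200, Cl 349, As 78, In 29, Sb 103.
So from highest to lowest: Cl > S > O > Sb > As > In.

Cl > S > O > Sb > As > In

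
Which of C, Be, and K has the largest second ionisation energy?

K

The second ionization energy removes an electron from the +1 ion. For each element: C⁺ still has 3 valence electrons; Be⁺ still has 1 valence electron; K⁺ is the bare [Ar] core.
Core electrons are held far more tightly than valence electrons, so K tops the IE_2 order.
Valence configurations: C⁺ [He]2s²2p¹, Be⁺ [He]2s¹.
Approximate IE_2 values (kJ/mol): C 2353, Be 1757, K 3052.
So the second ionization energies run Be < C < K.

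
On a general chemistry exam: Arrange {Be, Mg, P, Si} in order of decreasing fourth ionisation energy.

Consider each +3 ion: Be³⁺ is already 1 electron into the core; Mg³⁺ is already 1 electron into the core; P³⁺ still has 2 valence electrons; Si³⁺ still has 1 valence electron.
Breaking into a closed-shell core is much more expensive than removing a leftover valence electron — Mg and Be have the largest IE_4 here.
Valence configurations: P³⁺ [Ne]3s², Si³⁺ [Ne]3s¹.
The numbers (kJ/mol): Be 21007, Mg 10543, P 4964, Si 4356.
Hence IE_4: Si < P < Mg < Be.

Be > Mg > P > Si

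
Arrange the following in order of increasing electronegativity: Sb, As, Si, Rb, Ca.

Rb, Ca, Si, Sb, As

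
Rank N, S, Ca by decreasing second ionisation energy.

N > S > Ca

Consider each +1 ion: N⁺ still has 4 valence electrons; S⁺ still has 5 valence electrons; Ca⁺ still has 1 valence electron.
All are still removing valence electrons, so compare the +1 ions as you would atoms: IE_2 generally rises across a period (higher Z_eff) and falls down a group (larger shell), subject to the usual subshell exceptions.
Valence configurations: N⁺ [He]2s²2p², S⁺ [Ne]3s²3p³, Ca⁺ [Ar]4s¹.
Tabulated IE_2 (kJ/mol): N 2856, S 2252, Ca 1145.
So the second ionization energies run Ca < S < N.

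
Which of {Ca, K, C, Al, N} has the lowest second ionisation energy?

IE_2 is the cost of taking one more electron from the +1 cation: Ca⁺ still has 1 valence electron; K⁺ is the bare [Ar] core; C⁺ still has 3 valence electrons; Al⁺ still has 2 valence electrons; N⁺ still has 4 valence electrons.
Core electrons are held far more tightly than valence electrons, so K tops the IE_2 order.
Valence configurations: Ca⁺ [Ar]4s¹, C⁺ [He]2s²2p¹, Al⁺ [Ne]3s², N⁺ [He]2s²2p².
The numbers (kJ/mol): Ca 1145, K 3052, C 2353, Al 1817, N 2856.
Putting it together, IE_2: Ca < Al < C < N < K.

Ca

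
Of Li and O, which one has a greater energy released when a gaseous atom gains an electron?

EA tends to increase across a period and decrease down a group, though the pattern is less regular than for IE or radius.
All lie in period 2, so electron affinity increases left to right.
So O has the greater energy released when a gaseous atom gains an electron (O > Li).

O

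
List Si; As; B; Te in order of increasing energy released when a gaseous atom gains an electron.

Adding an electron releases more energy for atoms nearer the top right (short of the noble gases).
A diagonal step moves right (one effect) and down (the opposite effect) at once.
As > B: period and group pull opposite ways; the across-period shift dominates (78 vs 27 kJ/mol).
Si > As: period and group pull opposite ways; the down-group shift dominates (134 vs 78 kJ/mol).
Te > Si: period and group pull opposite ways; the across-period shift dominates (190 vs 134 kJ/mol).
Tabulated electron affinity (kJ/mol): B 27, Si 134, As 78, Te 190.
So from lowest to highest: B < As < Si < Te.

B < As < Si < Te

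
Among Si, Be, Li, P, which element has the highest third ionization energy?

Be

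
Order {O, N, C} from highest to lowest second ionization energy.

O, N, C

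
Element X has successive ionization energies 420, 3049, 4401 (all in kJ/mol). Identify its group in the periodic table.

Look for the largest jump between consecutive ionization energies: IE2/IE1 ≈ 7.3, far larger than any earlier ratio.
That jump marks the point where a core electron is being removed. So the atom has 1 valence electron.
A main-group element with 1 valence electron is in group 1.

Group 1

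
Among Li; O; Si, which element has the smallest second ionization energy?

Si

IE_2 is the cost of taking one more electron from the +1 cation: Li⁺ is the bare [He] core; O⁺ still has 5 valence electrons; Si⁺ still has 3 valence electrons.
Core electrons are held far more tightly than valence electrons, so Li tops the IE_2 order.
Valence configurations: O⁺ [He]2s²2p³, Si⁺ [Ne]3s²3p¹.
The numbers (kJ/mol): Li 7298, O 3388, Si 1577.
So the second ionization energies run Si < O < Li.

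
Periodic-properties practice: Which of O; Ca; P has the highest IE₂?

O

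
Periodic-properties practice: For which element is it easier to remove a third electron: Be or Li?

Consider each +2 ion: Be²⁺ is the bare [He] core; Li²⁺ is already 1 electron into the core.
All of these are removing an electron from a noble-gas core or deeper; the smaller core (lower principal quantum number) is held far more tightly, and within a period the higher nuclear charge binds the same core more tightly.
The numbers (kJ/mol): Be 14849, Li 11815.
Overall IE_3 order: Li < Be.

Li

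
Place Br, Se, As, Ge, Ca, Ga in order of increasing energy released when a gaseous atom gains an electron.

Ca is in period 4, group 2; Ga is in period 4, group 13; Ge is in period 4, group 14; As is in period 4, group 15; Se is in period 4, group 16; Br is in period 4, group 17.
Electron affinity generally becomes more exothermic across a period toward the halogens and less exothermic down a group.
All lie in period 4; the across-period trend (electron affinity increases left to right) applies, with the exception below.
Note the exception: Ge has a higher electron affinity than As, contrary to the simple trend — adding an electron to As's half-filled 4p³ is unfavourable, so Ge (4p²) has the more exothermic EA.
For reference (kJ/mol): Ca 2, Ga 29, Ge 119, As 78, Se 195, Br 325.
So from lowest to highest: Ca < Ga < As < Ge < Se < Br.

Ca < Ga < As < Ge < Se < Br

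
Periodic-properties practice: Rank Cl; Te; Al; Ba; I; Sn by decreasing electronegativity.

Cl, I, Te, Sn, Al, Ba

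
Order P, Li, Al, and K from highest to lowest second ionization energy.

Consider each +1 ion: P⁺ still has 4 valence electrons; Li⁺ is the bare [He] core; Al⁺ still has 2 valence electrons; K⁺ is the bare [Ar] core.
Breaking into a closed-shell core is much more expensive than removing a leftover valence electron — K and Li have the largest IE_2 here.
Valence configurations: P⁺ [Ne]3s²3p², Al⁺ [Ne]3s².
Tabulated IE_2 (kJ/mol): P 1907, Li 7298, Al 1817, K 3052.
Putting it together, IE_2: Al < P < K < Li.

Li > K > P > Al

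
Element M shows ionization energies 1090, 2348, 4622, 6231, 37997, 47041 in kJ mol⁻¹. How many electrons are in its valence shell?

4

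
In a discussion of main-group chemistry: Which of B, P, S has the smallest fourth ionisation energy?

S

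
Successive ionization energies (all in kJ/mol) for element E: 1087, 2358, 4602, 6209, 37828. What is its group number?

Group 14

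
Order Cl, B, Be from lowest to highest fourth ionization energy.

Cl < Be < B

After 3 electrons have been removed, what remains? Cl³⁺ still has 4 valence electrons; B³⁺ is the bare [He] core; Be³⁺ is already 1 electron into the core.
Pulling an electron out of a noble-gas core costs far more than removing a remaining valence electron, so Be and B sit at the high end of IE_4.
Approximate IE_4 values (kJ/mol): Cl 5159, B 25026, Be 21007.
Overall IE_4 order: Cl < Be < B.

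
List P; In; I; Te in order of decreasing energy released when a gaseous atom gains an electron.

I, Te, P, In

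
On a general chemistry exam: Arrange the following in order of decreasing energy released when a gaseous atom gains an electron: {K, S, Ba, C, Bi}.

Atoms with high Z_eff and room in the valence shell (especially the halogens) have the most exothermic electron affinities.
These span different periods and groups, so the two trends combine.
K > Ba: period and group pull opposite ways; the down-group shift dominates (48 vs 14 kJ/mol).
Bi > K: period and group pull opposite ways; the across-period shift dominates (91 vs 48 kJ/mol).
C > Bi: the two effects oppose for this pair; the down-group effect wins (122 vs 91 kJ/mol).
S > C: period and group pull opposite ways; the across-period shift dominates (200 vs 122 kJ/mol).
Approximate values (kJ/mol): C 122, S 200, K 48, Ba 14, Bi 91.
So from highest to lowest: S > C > Bi > K > Ba.

S > C > Bi > K > Ba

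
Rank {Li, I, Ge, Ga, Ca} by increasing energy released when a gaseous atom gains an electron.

Ca < Ga < Li < Ge < I

Li is in period 2, group 1; Ca is in period 4, group 2; Ga is in period 4, group 13; Ge is in period 4, group 14; I is in period 5, group 17.
Electron affinity generally becomes more exothermic across a period toward the halogens and less exothermic down a group.
Here both period and group differ, so the two effects have to be weighed against each other.
Ga > Ca: both are in period 4; the period trend gives Ga the larger value.
Li > Ga: the two effects oppose for this pair; the down-group effect wins (60 vs 29 kJ/mol).
Ge > Li: the two effects oppose for this pair; the across-period effect wins (119 vs 60 kJ/mol).
I > Ge: the two effects oppose for this pair; the across-period effect wins (295 vs 119 kJ/mol).
Approximate values (kJ/mol): Li 60, Ca 2, Ga 29, Ge 119, I 295.
So from lowest to highest: Ca < Ga < Li < Ge < I.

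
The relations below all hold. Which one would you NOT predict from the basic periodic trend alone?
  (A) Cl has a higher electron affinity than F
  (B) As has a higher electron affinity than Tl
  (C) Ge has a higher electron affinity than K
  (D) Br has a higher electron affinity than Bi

(A)

The general trend: electron affinity increases across a period and decreases down a group.
(A) Cl (period 3, group 17) vs F (period 2, group 17): the stated order contradicts the simple trend.
(B) As (period 4, group 15) vs Tl (period 6, group 13): the stated order agrees with the simple trend.
(C) Ge (period 4, group 14) vs K (period 4, group 1): the stated order agrees with the simple trend.
(D) Br (period 4, group 17) vs Bi (period 6, group 15): the stated order agrees with the simple trend.
The exception is (A): F's small 2p subshell makes the incoming electron feel strong e⁻–e⁻ repulsion, so Cl actually releases more energy on gaining an electron.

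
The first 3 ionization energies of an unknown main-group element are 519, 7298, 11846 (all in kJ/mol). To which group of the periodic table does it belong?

Group 1

Look for the largest jump between consecutive ionization energies: IE2/IE1 ≈ 14.1, far larger than any earlier ratio.
That jump marks the point where a core electron is being removed. So the atom has 1 valence electron.
A main-group element with 1 valence electron is in group 1.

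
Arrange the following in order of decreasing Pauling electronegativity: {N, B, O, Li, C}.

O, N, C, B, Li

Li is in period 2, group 1; B is in period 2, group 13; C is in period 2, group 14; N is in period 2, group 15; O is in period 2, group 16.
EN rises left→right (higher Z_eff, smaller atoms) and falls top→bottom (larger, more shielded atoms).
All lie in period 2, so electronegativity increases left to right.
So from highest to lowest: O > N > C > B > Li.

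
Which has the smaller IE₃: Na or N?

Consider each +2 ion: Na²⁺ is already 1 electron into the core; N²⁺ still has 3 valence electrons.
Breaking into a closed-shell core is much more expensive than removing a leftover valence electron — Na has the largest IE_3 here.
Tabulated IE_3 (kJ/mol): Na 6910, N 4578.
Hence IE_3: N < Na.

N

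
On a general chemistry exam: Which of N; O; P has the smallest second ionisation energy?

The second ionization energy removes an electron from the +1 ion. For each element: N⁺ still has 4 valence electrons; O⁺ still has 5 valence electrons; P⁺ still has 4 valence electrons.
All are still removing valence electrons, so compare the +1 ions as you would atoms: IE_2 generally rises across a period (higher Z_eff) and falls down a group (larger shell), subject to the usual subshell exceptions.
Valence configurations: N⁺ [He]2s²2p², O⁺ [He]2s²2p³, P⁺ [Ne]3s²3p².
The numbers (kJ/mol): N 2856, O 3388, P 1907.
So the second ionization energies run P < N < O.

P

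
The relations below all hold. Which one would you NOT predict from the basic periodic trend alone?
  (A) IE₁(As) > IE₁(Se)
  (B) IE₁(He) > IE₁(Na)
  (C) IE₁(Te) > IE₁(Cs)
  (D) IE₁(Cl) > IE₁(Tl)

(A)

The general trend: IE₁ increases across a period and decreases down a group.
(A) As (period 4, group 15) vs Se (period 4, group 16): the stated order contradicts the simple trend.
(B) He (period 1, group 18) vs Na (period 3, group 1): the stated order agrees with the simple trend.
(C) Te (period 5, group 16) vs Cs (period 6, group 1): the stated order agrees with the simple trend.
(D) Cl (period 3, group 17) vs Tl (period 6, group 13): the stated order agrees with the simple trend.
The exception is (A): Se (4p⁴) ionizes more easily than half-filled As (4p³).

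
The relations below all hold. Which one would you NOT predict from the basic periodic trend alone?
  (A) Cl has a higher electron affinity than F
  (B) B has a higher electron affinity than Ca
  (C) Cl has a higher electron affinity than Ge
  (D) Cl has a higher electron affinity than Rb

(A)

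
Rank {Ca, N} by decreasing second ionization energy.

Consider each +1 ion: Ca⁺ still has 1 valence electron; N⁺ still has 4 valence electrons.
All are still removing valence electrons, so compare the +1 ions as you would atoms: IE_2 generally rises across a period (higher Z_eff) and falls down a group (larger shell), subject to the usual subshell exceptions.
Valence configurations: Ca⁺ [Ar]4s¹, N⁺ [He]2s²2p².
The numbers (kJ/mol): Ca 1145, N 2856.
Putting it together, IE_2: Ca < N.

N > Ca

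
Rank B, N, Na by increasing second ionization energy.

B < N < Na

IE_2 is the cost of taking one more electron from the +1 cation: B⁺ still has 2 valence electrons; N⁺ still has 4 valence electrons; Na⁺ is the bare [Ne] core.
Pulling an electron out of a noble-gas core costs far more than removing a remaining valence electron, so Na sits at the high end of IE_2.
Valence configurations: B⁺ [He]2s², N⁺ [He]2s²2p².
Approximate IE_2 values (kJ/mol): B 2427, N 2856, Na 4562.
So the second ionization energies run B < N < Na.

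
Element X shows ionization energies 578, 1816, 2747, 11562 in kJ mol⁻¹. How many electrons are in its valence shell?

Look for the largest jump between consecutive ionization energies: IE4/IE3 ≈ 4.2, far larger than any earlier ratio.
That jump marks the point where a core electron is being removed. So the atom has 3 valence electrons.

3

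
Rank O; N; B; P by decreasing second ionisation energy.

O, N, B, P

After 1 electron has been removed, what remains? O⁺ still has 5 valence electrons; N⁺ still has 4 valence electrons; B⁺ still has 2 valence electrons; P⁺ still has 4 valence electrons.
All are still removing valence electrons, so compare the +1 ions as you would atoms: IE_2 generally rises across a period (higher Z_eff) and falls down a group (larger shell), subject to the usual subshell exceptions.
Valence configurations: O⁺ [He]2s²2p³, N⁺ [He]2s²2p², B⁺ [He]2s², P⁺ [Ne]3s²3p².
Approximate IE_2 values (kJ/mol): O 3388, N 2856, B 2427, P 1907.
Putting it together, IE_2: P < B < N < O.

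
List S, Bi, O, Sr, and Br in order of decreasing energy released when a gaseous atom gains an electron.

O is in period 2, group 16; S is in period 3, group 16; Br is in period 4, group 17; Sr is in period 5, group 2; Bi is in period 6, group 15.
Adding an electron releases more energy for atoms nearer the top right (short of the noble gases).
Neither a single period nor a single group — weigh both effects.
Bi > Sr: period and group pull opposite ways; the across-period shift dominates (91 vs 5 kJ/mol).
O > Bi: relative to Bi, both the across-period and down-group shifts push O's electron affinity up.
S > O: this pair runs against the simple trend — see the exception note.
Br > S: period and group pull opposite ways; the across-period shift dominates (325 vs 200 kJ/mol).
Note the exception: S has a higher electron affinity than O, contrary to the simple trend — the compact 2p subshell of O repels the added electron more than S's larger 3p does.
For reference (kJ/mol): O 141, S 200, Br 325, Sr 5, Bi 91.
So from highest to lowest: Br > S > O > Bi > Sr.

Br, S, O, Bi, Sr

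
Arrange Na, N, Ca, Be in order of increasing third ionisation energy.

IE_3 is the cost of taking one more electron from the +2 cation: Na²⁺ is already 1 electron into the core; N²⁺ still has 3 valence electrons; Ca²⁺ is the bare [Ar] core; Be²⁺ is the bare [He] core.
Breaking into a closed-shell core is much more expensive than removing a leftover valence electron — Ca, Na and Be have the largest IE_3 here.
Tabulated IE_3 (kJ/mol): Na 6910, N 4578, Ca 4912, Be 14849.
So the third ionization energies run N < Ca < Na < Be.

N < Ca < Na < Be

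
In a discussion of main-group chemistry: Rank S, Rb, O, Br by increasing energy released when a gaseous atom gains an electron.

O is in period 2, group 16; S is in period 3, group 16; Br is in period 4, group 17; Rb is in period 5, group 1.
Adding an electron releases more energy for atoms nearer the top right (short of the noble gases).
Here both period and group differ, so the two effects have to be weighed against each other.
O > Rb: relative to Rb, both the across-period and down-group shifts push O's electron affinity up.
S > O: this pair runs against the simple trend — see the exception note.
Br > S: period and group pull opposite ways; the across-period shift dominates (325 vs 200 kJ/mol).
Note the exception: S has a higher electron affinity than O, contrary to the simple trend — the compact 2p subshell of O repels the added electron more than S's larger 3p does.
For reference (kJ/mol): O 141, S 200, Br 325, Rb 47.
So from lowest to highest: Rb < O < S < Br.

Rb < O < S < Br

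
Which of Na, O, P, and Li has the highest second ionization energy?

Consider each +1 ion: Na⁺ is the bare [Ne] core; O⁺ still has 5 valence electrons; P⁺ still has 4 valence electrons; Li⁺ is the bare [He] core.
Breaking into a closed-shell core is much more expensive than removing a leftover valence electron — Na and Li have the largest IE_2 here.
Valence configurations: O⁺ [He]2s²2p³, P⁺ [Ne]3s²3p².
Tabulated IE_2 (kJ/mol): Na 4562, O 3388, P 1907, Li 7298.
So the second ionization energies run P < O < Na < Li.

Li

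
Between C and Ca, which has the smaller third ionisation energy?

After 2 electrons have been removed, what remains? C²⁺ still has 2 valence electrons; Ca²⁺ is the bare [Ar] core.
Core electrons are held far more tightly than valence electrons, so Ca tops the IE_3 order.
Tabulated IE_3 (kJ/mol): C 4620, Ca 4912.
Overall IE_3 order: C < Ca.

C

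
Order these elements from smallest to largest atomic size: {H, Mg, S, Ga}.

H < S < Ga < Mg

H is in period 1, group 1; Mg is in period 3, group 2; S is in period 3, group 16; Ga is in period 4, group 13.
Moving right in a period, electrons are added to the same shell under a stronger nuclear pull, so atoms get smaller; moving down, a new shell is opened and atoms get larger.
These span different periods and groups, so the two trends combine.
S > H: period and group pull opposite ways; the down-group shift dominates (103 vs 32 pm).
Ga > S: both effects reinforce here, so Ga is clearly the larger of the two.
Mg > Ga: period and group pull opposite ways; the across-period shift dominates (139 vs 124 pm).
Approximate values (pm): H 32, Mg 139, S 103, Ga 124.
So from smallest to largest: H < S < Ga < Mg.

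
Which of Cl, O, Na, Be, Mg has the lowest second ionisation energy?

The second ionization energy removes an electron from the +1 ion. For each element: Cl⁺ still has 6 valence electrons; O⁺ still has 5 valence electrons; Na⁺ is the bare [Ne] core; Be⁺ still has 1 valence electron; Mg⁺ still has 1 valence electron.
Breaking into a closed-shell core is much more expensive than removing a leftover valence electron — Na has the largest IE_2 here.
Valence configurations: Cl⁺ [Ne]3s²3p⁴, O⁺ [He]2s²2p³, Be⁺ [He]2s¹, Mg⁺ [Ne]3s¹.
Tabulated IE_2 (kJ/mol): Cl 2298, O 3388, Na 4562, Be 1757, Mg 1451.
Overall IE_2 order: Mg < Be < Cl < O < Na.

Mg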